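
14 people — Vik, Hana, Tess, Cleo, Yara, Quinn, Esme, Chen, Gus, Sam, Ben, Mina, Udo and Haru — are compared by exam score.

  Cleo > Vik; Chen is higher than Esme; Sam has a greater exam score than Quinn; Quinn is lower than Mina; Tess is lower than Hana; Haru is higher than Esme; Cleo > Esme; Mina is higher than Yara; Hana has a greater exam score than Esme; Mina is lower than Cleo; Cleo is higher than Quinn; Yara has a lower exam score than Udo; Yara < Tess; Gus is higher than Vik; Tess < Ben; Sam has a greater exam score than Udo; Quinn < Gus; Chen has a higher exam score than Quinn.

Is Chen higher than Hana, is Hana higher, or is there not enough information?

undetermined

Following every chain through Hana: below Hana we get Yara, Tess, Esme.
Chen is not reached, and no chain runs the other way from Chen to Hana.
So the given relations leave the order of Hana and Chen undetermined.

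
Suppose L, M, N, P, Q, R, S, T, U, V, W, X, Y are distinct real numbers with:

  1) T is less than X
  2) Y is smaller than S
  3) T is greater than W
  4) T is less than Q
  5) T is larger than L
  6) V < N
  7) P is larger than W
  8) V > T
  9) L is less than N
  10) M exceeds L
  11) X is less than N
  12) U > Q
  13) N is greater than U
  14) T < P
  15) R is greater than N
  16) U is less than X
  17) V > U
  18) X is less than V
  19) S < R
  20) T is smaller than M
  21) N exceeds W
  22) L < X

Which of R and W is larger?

R

Chaining the given relations: W < T < Q < U < X < N < R.
So W < R; R is the larger of the two.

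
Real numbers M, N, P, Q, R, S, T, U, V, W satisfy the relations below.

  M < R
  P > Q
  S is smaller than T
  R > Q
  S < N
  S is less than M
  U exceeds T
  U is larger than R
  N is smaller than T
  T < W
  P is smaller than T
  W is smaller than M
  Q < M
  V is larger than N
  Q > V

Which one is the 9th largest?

The consecutive relations fix a unique order: S < N < V < Q < P < T < W < M < R < U.
Counting 9 from the largest end gives N.

N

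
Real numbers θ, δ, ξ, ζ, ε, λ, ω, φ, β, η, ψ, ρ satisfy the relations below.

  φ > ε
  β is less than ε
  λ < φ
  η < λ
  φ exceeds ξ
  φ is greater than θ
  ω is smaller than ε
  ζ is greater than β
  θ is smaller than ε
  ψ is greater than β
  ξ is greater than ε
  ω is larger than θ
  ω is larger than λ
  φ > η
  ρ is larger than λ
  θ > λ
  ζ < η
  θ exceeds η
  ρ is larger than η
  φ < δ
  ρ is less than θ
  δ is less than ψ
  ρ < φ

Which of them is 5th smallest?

ρ

The consecutive relations fix a unique order: β < ζ < η < λ < ρ < θ < ω < ε < ξ < φ < δ < ψ.
Counting 5 from the smallest end gives ρ.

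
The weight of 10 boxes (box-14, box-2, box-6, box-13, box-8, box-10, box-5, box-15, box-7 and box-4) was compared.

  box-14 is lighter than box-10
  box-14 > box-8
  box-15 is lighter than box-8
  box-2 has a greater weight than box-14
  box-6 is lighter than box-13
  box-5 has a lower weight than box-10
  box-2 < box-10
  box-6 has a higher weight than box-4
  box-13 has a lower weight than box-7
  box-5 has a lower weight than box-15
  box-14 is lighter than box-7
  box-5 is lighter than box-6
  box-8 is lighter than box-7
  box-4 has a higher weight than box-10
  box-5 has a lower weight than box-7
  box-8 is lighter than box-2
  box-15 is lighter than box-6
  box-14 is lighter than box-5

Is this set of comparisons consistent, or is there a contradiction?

inconsistent

We have box-14 < box-5 stated directly, yet also box-5 < box-15 < box-8 < box-14 by chaining the others — so box-5 < box-14. Contradiction.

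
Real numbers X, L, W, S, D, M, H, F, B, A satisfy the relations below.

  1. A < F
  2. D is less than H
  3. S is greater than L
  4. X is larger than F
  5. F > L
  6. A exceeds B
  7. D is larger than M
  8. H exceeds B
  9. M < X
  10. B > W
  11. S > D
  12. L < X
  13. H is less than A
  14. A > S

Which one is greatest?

X

Chaining downward from X: directly below it, M, L, F; then A; then S, B, H; then D, W.
That covers every other element, and nothing is given above X, so X is the greatest.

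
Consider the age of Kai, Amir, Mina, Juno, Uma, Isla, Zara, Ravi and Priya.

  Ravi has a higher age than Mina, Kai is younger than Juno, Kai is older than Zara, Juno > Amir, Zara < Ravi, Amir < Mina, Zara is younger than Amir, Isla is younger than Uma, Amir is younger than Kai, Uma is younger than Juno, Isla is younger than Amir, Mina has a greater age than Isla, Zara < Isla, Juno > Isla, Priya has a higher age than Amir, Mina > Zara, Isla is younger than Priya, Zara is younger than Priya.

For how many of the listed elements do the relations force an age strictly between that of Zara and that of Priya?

2

The relations place Zara below Priya. An element lies strictly between them when it is forced above Zara and also forced below Priya.
Above Zara: {Isla, Amir, Kai, Mina, Uma, Juno, Ravi}. Below Priya: {Isla, Amir}.
Intersection: {Isla, Amir} — 2.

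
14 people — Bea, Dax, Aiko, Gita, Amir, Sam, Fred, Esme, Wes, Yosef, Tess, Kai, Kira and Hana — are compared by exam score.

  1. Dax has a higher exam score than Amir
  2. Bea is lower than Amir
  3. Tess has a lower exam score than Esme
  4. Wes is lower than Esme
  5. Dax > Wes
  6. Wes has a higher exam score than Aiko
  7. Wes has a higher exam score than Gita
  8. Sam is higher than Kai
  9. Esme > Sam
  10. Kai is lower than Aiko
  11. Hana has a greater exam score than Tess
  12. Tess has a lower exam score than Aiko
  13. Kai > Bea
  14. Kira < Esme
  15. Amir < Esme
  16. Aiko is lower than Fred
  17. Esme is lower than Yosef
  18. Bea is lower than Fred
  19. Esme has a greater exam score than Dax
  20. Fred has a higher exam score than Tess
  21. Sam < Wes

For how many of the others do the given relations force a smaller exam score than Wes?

6

From Wes the given relations immediately reach Gita, Sam, Aiko.
From those, Tess, Kai — 5 in total.
From those, Bea — 6 in total.
No other element is forced below Wes by the given relations, so the count is 6.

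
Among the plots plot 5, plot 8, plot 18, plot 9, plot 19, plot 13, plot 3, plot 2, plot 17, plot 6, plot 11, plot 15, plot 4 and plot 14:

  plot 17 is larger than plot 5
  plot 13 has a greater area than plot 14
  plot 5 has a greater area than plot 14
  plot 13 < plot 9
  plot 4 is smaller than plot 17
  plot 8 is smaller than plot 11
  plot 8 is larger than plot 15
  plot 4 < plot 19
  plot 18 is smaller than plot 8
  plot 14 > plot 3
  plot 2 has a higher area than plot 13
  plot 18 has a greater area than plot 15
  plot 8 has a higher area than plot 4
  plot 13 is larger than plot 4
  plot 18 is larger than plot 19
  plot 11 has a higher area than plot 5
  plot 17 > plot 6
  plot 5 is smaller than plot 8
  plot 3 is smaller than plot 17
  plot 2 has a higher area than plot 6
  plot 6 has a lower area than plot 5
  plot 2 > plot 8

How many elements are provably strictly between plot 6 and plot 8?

Chaining upward from plot 6 reaches: plot 5, plot 17, plot 11, plot 2.
Chaining downward from plot 8 reaches: plot 4, plot 3, plot 19, plot 14, plot 15, plot 5, plot 18.
Strictly between plot 6 and plot 8 are those in both lists: plot 5 — 1 element.

1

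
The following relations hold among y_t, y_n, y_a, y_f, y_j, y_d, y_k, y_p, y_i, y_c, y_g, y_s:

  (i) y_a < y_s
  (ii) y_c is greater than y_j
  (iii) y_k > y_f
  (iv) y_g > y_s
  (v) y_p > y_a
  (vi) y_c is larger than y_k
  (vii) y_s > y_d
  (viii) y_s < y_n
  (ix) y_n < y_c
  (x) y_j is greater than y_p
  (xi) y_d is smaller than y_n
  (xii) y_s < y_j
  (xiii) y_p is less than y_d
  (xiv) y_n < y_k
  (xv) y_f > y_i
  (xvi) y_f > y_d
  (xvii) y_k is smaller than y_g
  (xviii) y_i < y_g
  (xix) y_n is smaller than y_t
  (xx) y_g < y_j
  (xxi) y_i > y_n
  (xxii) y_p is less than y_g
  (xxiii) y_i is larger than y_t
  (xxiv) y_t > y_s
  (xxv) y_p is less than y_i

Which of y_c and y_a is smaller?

y_a

Link the given pairs in sequence: y_a < y_p; y_p < y_d; y_d < y_s; y_s < y_n; y_n < y_t; y_t < y_i; y_i < y_f; y_f < y_k; y_k < y_g; y_g < y_j; y_j < y_c.
Together: y_a < y_p < y_d < y_s < y_n < y_t < y_i < y_f < y_k < y_g < y_j < y_c.
So y_a < y_c; y_a is the smaller of the two.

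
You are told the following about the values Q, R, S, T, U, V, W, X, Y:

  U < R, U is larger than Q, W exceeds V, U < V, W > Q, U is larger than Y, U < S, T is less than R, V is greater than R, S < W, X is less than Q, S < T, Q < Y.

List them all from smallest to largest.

Each adjacent pair is fixed by a given relation: X < Q; Q < Y; Y < U; U < S; S < T; T < R; R < V; V < W. Chaining them end to end gives the full order.

X < Q < Y < U < S < T < R < V < W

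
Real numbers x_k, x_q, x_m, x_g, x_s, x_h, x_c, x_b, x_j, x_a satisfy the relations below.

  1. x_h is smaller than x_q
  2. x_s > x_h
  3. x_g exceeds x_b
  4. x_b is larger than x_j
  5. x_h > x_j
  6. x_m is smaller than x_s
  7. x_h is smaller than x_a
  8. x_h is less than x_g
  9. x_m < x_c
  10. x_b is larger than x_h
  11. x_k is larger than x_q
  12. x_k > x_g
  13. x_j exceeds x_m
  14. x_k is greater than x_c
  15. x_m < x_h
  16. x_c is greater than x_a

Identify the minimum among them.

x_j is not least since x_m < x_j; x_h is not least since x_j < x_h; x_a is not least since x_h < x_a; x_b is not least since x_h < x_b; x_g is not least since x_b < x_g; x_c is not least since x_m < x_c; x_q is not least since x_h < x_q; x_k is not least since x_g < x_k; x_s is not least since x_m < x_s.
Only x_m has nothing below it, so x_m is the minimum.

x_m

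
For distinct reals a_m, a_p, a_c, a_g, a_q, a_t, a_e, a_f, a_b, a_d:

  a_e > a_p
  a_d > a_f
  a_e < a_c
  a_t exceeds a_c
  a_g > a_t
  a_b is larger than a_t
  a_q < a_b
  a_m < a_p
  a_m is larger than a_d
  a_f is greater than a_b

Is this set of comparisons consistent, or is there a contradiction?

inconsistent

Chaining the given relations yields a_b < a_f < a_d < a_m < a_p < a_e < a_c < a_t, so a_b < a_t. But one relation states a_t < a_b. These cannot both hold.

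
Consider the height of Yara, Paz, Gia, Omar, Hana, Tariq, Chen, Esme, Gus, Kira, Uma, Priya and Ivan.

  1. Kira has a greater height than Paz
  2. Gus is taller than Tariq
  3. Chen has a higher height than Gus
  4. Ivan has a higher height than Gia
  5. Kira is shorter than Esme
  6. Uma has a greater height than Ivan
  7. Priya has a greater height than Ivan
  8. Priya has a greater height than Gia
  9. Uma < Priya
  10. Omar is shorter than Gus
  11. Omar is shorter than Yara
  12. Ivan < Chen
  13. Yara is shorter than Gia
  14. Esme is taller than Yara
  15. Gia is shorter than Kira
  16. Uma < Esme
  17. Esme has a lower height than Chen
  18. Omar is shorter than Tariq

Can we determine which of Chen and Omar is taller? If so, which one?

Chaining the given relations: Omar < Yara < Gia < Ivan < Uma < Esme < Chen.
So Chen is taller.

Chen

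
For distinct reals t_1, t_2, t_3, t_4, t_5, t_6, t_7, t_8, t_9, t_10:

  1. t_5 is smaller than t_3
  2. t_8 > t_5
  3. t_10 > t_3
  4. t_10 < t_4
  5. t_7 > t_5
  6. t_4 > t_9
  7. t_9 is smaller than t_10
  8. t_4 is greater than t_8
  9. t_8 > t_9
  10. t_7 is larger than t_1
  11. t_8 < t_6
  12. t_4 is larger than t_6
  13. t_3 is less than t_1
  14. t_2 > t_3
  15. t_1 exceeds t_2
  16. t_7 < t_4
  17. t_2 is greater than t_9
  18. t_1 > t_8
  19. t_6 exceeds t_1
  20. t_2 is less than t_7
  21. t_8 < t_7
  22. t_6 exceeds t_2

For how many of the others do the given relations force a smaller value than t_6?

Directly below t_6: t_8, t_2, t_1.
One step further: t_5, t_9, t_3 (6 so far).
No other element is forced below t_6 by the given relations, so the count is 6.

6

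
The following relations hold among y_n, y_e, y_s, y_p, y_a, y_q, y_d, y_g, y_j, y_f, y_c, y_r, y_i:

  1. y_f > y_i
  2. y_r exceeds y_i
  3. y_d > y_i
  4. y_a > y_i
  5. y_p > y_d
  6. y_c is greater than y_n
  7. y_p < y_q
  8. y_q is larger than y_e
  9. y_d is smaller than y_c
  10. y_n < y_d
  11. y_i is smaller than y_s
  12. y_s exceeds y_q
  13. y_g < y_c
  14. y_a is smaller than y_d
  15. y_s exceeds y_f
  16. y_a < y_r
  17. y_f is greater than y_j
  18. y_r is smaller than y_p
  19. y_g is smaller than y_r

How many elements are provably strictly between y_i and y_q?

4

Chaining upward from y_i reaches: y_f, y_a, y_d, y_r, y_c, y_p, y_s.
Chaining downward from y_q reaches: y_g, y_n, y_e, y_a, y_d, y_r, y_p.
Strictly between y_i and y_q are those in both lists: y_a, y_d, y_r, y_p — 4 elements.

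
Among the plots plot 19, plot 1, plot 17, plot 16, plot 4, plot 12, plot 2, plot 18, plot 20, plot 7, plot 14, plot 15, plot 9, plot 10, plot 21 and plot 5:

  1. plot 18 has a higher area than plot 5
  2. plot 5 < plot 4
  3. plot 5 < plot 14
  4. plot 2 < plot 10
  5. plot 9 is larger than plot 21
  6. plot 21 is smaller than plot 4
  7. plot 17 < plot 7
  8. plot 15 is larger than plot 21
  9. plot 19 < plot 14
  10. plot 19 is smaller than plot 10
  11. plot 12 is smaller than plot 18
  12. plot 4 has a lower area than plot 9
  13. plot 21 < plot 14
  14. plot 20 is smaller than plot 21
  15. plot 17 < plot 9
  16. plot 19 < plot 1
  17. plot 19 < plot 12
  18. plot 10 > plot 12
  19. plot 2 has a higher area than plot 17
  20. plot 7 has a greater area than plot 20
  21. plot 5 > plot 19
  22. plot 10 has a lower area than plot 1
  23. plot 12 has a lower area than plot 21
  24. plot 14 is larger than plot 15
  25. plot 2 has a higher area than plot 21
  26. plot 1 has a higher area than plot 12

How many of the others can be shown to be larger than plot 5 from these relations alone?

4

Directly above plot 5: plot 18, plot 4, plot 14.
One step further: plot 9 (4 so far).
Nothing else is reachable above plot 5; 4 in all.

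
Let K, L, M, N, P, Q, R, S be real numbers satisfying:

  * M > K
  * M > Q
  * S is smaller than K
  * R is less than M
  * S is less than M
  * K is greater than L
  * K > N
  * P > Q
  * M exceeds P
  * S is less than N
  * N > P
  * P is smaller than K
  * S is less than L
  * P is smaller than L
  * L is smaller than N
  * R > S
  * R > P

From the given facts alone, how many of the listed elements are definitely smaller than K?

Directly below K: S, P, L, N.
One step further: Q (5 so far).
Nothing else is reachable below K; 5 in all.

5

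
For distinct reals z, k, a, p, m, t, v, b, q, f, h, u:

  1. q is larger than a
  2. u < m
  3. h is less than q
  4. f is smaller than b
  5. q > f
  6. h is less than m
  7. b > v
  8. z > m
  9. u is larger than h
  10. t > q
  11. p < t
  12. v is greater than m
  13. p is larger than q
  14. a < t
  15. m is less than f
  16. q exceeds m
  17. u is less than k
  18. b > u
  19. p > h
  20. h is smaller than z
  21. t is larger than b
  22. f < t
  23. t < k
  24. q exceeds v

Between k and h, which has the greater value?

k

The relevant relations are h < u; u < m; m < f; f < b; b < t; t < k.
Together: h < u < m < f < b < t < k.
So h < k; k is the larger of the two.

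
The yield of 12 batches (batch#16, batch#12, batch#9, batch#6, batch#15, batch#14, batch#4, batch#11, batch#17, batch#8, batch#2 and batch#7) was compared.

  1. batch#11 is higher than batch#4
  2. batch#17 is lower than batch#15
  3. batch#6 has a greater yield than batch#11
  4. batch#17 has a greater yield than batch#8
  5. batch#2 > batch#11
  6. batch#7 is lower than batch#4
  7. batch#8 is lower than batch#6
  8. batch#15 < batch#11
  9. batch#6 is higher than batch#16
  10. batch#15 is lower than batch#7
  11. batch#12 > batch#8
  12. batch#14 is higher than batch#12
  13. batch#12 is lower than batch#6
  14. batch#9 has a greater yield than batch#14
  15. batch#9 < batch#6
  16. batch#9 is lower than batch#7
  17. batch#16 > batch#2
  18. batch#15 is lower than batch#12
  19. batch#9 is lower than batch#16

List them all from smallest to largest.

batch#8 < batch#17 < batch#15 < batch#12 < batch#14 < batch#9 < batch#7 < batch#4 < batch#11 < batch#2 < batch#16 < batch#6

Each adjacent pair is fixed by a given relation: batch#8 < batch#17; batch#17 < batch#15; batch#15 < batch#12; batch#12 < batch#14; batch#14 < batch#9; batch#9 < batch#7; batch#7 < batch#4; batch#4 < batch#11; batch#11 < batch#2; batch#2 < batch#16; batch#16 < batch#6. Chaining them end to end gives the full order.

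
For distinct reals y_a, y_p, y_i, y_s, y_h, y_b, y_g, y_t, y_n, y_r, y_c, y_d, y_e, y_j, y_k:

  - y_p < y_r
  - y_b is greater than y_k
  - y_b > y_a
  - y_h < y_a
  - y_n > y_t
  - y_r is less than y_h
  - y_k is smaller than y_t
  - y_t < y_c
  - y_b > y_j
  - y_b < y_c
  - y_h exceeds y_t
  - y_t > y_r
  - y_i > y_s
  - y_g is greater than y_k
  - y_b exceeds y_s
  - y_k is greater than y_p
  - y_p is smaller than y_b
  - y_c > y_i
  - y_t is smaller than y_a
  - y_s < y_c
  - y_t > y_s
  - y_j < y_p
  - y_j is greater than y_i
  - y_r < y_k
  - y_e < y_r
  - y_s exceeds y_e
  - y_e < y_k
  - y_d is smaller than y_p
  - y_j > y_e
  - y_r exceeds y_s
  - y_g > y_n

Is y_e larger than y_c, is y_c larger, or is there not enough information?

y_e < y_s and y_s < y_i give y_e < y_i.
Then y_i < y_j extends the chain to y_j.
Then y_j < y_p extends the chain to y_p.
With y_p < y_r: y_e < y_s < y_i < y_j < y_p < y_r.
Then y_r < y_k extends the chain to y_k.
Then y_k < y_t extends the chain to y_t.
Then y_t < y_h extends the chain to y_h.
Then y_h < y_a extends the chain to y_a.
With y_a < y_b: y_e < y_s < y_i < y_j < y_p < y_r < y_k < y_t < y_h < y_a < y_b.
With y_b < y_c: y_e < y_s < y_i < y_j < y_p < y_r < y_k < y_t < y_h < y_a < y_b < y_c.
So y_c is larger.

y_c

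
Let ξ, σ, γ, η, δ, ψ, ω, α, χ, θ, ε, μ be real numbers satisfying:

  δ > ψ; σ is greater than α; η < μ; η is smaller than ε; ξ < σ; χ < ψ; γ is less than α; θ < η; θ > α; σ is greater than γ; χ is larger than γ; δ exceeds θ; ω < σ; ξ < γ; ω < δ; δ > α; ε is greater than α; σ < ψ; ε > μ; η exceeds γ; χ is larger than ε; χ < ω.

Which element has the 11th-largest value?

γ

Chaining the given pairs: ξ < γ < α < θ < η < μ < ε < χ < ω < σ < ψ < δ.
The 11th largest is γ.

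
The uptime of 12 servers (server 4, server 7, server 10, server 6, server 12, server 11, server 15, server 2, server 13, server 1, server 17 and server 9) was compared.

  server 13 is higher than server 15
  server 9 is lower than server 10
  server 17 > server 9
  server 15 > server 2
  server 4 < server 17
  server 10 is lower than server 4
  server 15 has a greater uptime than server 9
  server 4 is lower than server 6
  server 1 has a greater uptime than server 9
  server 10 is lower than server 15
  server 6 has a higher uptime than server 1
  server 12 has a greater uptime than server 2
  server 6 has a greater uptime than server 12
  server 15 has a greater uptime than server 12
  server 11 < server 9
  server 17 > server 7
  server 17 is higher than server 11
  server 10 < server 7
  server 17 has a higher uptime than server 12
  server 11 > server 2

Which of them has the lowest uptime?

server 2

Chaining upward from server 2: directly above it, server 12, server 11, server 15; then server 9, server 13, server 6, server 17; then server 10, server 1; then server 4, server 7.
That covers every other element, and nothing is given below server 2, so server 2 is the lowest uptime.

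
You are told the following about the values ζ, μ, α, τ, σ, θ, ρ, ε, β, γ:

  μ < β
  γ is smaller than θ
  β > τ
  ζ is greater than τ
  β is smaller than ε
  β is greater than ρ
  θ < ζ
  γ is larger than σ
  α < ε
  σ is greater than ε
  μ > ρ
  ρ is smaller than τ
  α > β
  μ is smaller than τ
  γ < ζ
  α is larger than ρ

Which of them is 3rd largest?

Chaining the given pairs: ρ < μ < τ < β < α < ε < σ < γ < θ < ζ.
Counting 3 from the largest end gives γ.

γ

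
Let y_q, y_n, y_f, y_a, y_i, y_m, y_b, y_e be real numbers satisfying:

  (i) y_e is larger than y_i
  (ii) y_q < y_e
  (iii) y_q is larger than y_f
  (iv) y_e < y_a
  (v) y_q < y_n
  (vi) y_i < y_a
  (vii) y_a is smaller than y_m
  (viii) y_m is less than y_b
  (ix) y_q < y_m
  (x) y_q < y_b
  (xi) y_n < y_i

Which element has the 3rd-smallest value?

y_n

Chaining the given pairs: y_f < y_q < y_n < y_i < y_e < y_a < y_m < y_b.
Counting 3 from the smallest end gives y_n.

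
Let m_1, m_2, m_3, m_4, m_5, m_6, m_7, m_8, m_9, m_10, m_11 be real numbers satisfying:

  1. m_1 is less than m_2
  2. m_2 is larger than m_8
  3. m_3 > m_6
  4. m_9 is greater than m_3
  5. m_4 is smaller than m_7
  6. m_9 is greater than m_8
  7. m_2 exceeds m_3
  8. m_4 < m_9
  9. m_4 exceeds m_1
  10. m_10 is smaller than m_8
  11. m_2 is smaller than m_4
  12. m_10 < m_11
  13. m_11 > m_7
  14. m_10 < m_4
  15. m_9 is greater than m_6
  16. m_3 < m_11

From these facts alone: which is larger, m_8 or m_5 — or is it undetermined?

Following every chain through m_5: nothing is chained to m_5.
m_8 is not reached, and no chain runs the other way from m_8 to m_5.
So the given relations leave the order of m_5 and m_8 undetermined.

undetermined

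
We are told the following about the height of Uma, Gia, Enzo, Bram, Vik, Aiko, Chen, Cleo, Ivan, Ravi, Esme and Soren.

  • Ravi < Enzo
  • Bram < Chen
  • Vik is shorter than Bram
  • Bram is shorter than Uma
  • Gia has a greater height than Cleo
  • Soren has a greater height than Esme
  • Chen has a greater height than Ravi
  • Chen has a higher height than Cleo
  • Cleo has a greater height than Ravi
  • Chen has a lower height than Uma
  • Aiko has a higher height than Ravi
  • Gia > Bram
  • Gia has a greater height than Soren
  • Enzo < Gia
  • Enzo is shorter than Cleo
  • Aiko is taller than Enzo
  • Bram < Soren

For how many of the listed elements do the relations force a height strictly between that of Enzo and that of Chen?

1

The relations place Enzo below Chen. An element lies strictly between them when it is forced above Enzo and also forced below Chen.
Above Enzo: {Cleo, Aiko, Uma, Gia}. Below Chen: {Ravi, Vik, Bram, Cleo}.
Intersection: {Cleo} — 1.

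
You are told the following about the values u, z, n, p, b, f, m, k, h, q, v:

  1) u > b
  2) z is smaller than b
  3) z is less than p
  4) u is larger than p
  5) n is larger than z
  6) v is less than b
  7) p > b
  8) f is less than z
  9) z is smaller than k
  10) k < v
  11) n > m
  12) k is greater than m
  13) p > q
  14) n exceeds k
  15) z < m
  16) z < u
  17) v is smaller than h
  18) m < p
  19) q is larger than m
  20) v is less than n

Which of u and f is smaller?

f

f < z and z < m give f < m.
With m < k: f < z < m < k.
With k < v: f < z < m < k < v.
Then v < b extends the chain to b.
Then b < p extends the chain to p.
With p < u: f < z < m < k < v < b < p < u.
So f < u; f is the smaller of the two.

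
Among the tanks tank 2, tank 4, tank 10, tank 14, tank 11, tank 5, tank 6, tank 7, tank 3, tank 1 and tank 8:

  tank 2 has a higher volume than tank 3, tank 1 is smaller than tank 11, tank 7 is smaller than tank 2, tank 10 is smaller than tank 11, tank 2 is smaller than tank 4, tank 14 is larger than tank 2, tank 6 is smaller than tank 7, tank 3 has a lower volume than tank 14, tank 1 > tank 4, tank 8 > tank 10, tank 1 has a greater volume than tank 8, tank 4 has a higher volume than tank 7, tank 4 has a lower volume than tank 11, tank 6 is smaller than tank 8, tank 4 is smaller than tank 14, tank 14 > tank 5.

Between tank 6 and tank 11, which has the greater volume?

Chaining the given relations: tank 6 < tank 7 < tank 2 < tank 4 < tank 1 < tank 11.
So tank 6 < tank 11; tank 11 is the larger of the two.

tank 11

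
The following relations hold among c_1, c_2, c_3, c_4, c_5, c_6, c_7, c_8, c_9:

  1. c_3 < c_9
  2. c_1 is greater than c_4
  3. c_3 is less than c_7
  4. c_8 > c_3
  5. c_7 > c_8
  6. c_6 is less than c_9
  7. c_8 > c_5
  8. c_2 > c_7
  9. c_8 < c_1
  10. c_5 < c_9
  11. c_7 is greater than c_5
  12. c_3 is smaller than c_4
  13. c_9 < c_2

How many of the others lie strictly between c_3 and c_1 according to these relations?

The relations place c_3 below c_1. An element lies strictly between them when it is forced above c_3 and also forced below c_1.
Above c_3: {c_8, c_4, c_7, c_9, c_2}. Below c_1: {c_5, c_8, c_4}.
Intersection: {c_8, c_4} — 2.

2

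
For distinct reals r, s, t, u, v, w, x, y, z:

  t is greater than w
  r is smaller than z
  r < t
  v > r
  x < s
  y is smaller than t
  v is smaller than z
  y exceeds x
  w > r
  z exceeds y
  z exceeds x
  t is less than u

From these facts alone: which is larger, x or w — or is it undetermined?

undetermined

Following every chain through x: above x we get y, t, z, s, u.
w is not reached, and no chain runs the other way from w to x.
So the given relations leave the order of x and w undetermined.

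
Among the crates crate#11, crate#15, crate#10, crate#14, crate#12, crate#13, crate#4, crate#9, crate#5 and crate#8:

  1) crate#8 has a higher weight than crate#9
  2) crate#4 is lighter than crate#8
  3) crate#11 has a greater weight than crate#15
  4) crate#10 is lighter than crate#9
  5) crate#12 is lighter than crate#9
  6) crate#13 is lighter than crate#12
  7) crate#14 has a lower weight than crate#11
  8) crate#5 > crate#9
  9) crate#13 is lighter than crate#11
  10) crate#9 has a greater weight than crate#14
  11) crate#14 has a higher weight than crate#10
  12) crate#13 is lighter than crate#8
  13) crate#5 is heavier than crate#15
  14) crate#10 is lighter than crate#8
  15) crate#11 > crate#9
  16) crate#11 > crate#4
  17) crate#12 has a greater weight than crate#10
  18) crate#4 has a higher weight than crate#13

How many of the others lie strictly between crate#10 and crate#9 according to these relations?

The relations place crate#10 below crate#9. An element lies strictly between them when it is forced above crate#10 and also forced below crate#9.
Above crate#10: {crate#12, crate#14, crate#11, crate#5, crate#8}. Below crate#9: {crate#13, crate#12, crate#14}.
Intersection: {crate#12, crate#14} — 2.

2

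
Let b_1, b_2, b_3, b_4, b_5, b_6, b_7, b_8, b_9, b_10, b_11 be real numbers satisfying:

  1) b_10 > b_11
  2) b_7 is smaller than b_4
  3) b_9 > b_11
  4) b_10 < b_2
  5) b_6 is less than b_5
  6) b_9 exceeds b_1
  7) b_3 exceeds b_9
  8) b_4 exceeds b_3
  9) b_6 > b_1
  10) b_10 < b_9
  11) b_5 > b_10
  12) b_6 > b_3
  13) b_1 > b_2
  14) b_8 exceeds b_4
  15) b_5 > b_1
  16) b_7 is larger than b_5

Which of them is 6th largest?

b_3

The consecutive relations fix a unique order: b_11 < b_10 < b_2 < b_1 < b_9 < b_3 < b_6 < b_5 < b_7 < b_4 < b_8.
The 6th largest is b_3.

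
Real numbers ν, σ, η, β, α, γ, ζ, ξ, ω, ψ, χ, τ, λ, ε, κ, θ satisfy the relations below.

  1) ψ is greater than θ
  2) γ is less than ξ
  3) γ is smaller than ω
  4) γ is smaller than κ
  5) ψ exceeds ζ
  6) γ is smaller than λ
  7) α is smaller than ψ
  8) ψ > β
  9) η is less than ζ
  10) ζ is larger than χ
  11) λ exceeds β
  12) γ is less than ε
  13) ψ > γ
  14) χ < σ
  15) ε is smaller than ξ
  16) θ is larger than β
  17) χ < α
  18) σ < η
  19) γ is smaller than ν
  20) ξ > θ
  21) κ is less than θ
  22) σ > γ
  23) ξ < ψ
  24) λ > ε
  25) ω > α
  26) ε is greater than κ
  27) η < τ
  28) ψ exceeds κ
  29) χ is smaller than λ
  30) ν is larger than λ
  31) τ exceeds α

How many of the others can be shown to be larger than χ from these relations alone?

The elements the relations force above χ are σ, α, η, λ, ν, ζ, ψ, τ, ω — no chain reaches any other.
That is 9.

9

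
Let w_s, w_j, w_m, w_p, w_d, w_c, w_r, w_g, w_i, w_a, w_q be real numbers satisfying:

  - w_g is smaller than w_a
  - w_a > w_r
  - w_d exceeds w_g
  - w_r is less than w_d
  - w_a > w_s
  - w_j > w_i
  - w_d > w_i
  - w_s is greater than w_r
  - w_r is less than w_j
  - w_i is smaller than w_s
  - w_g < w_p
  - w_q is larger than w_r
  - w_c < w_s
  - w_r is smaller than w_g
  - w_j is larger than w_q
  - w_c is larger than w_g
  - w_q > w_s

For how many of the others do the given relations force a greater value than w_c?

4

Directly above w_c: w_s.
One step further: w_q, w_a (3 so far).
One step further: w_j (4 so far).
Nothing else is reachable above w_c; 4 in all.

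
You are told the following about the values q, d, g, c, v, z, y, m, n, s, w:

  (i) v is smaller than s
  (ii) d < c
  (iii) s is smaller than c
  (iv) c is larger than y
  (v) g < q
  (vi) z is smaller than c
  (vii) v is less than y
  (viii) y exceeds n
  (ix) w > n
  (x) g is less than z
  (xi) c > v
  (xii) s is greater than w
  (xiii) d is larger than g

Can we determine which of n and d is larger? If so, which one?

undetermined

Following every chain through d: above d we get c; below d we get g.
n is not reached, and no chain runs the other way from n to d.
So the given relations leave the order of d and n undetermined.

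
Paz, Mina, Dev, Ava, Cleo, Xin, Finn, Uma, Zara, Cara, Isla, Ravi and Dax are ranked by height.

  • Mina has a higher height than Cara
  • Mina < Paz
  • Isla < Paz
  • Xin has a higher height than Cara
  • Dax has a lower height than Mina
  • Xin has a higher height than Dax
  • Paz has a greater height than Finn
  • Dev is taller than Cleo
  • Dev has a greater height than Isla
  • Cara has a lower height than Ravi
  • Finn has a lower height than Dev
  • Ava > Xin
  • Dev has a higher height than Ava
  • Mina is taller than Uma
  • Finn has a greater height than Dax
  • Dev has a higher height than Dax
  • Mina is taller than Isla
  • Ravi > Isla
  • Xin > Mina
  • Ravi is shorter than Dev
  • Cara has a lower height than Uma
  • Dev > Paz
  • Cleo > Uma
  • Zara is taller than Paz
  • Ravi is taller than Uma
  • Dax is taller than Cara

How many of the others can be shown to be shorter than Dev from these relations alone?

11

The elements the relations force below Dev are Cara, Dax, Finn, Uma, Cleo, Isla, Mina, Paz, Xin, Ravi, Ava — no chain reaches any other.
That is 11.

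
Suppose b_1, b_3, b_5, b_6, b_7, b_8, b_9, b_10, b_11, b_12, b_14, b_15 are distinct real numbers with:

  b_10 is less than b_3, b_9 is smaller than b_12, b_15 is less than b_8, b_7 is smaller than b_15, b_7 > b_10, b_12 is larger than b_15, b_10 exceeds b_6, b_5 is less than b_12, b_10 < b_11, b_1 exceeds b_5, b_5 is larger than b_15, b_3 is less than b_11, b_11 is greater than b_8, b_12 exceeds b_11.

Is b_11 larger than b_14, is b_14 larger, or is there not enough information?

undetermined

Following every chain through b_14: nothing is chained to b_14.
b_11 is not reached, and no chain runs the other way from b_11 to b_14.
So the given relations leave the order of b_14 and b_11 undetermined.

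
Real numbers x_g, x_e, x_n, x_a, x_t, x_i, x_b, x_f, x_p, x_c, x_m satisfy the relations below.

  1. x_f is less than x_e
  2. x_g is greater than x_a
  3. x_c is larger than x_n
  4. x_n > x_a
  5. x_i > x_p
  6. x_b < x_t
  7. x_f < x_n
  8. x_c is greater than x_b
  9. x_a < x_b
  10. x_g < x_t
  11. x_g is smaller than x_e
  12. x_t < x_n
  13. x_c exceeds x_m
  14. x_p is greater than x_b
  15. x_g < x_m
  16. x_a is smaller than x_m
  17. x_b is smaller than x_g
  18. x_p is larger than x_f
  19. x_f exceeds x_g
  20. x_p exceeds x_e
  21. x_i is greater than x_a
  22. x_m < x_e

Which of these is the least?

x_a

Chaining upward from x_a: directly above it, x_b, x_g, x_m, x_n, x_i; then x_t, x_f, x_e, x_p, x_c.
That covers every other element, and nothing is given below x_a, so x_a is the least.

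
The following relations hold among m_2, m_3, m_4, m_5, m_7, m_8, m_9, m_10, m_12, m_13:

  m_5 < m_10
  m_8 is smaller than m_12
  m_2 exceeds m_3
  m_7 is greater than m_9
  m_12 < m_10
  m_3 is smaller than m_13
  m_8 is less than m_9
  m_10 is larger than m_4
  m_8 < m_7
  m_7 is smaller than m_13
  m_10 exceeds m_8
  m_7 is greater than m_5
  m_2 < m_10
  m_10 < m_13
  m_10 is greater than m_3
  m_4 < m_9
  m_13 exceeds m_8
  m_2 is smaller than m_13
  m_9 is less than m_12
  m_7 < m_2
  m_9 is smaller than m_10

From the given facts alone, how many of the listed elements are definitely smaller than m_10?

8

Directly below m_10: m_3, m_4, m_8, m_5, m_9, m_12, m_2.
One step further: m_7 (8 so far).
Nothing else is reachable below m_10; 8 in all.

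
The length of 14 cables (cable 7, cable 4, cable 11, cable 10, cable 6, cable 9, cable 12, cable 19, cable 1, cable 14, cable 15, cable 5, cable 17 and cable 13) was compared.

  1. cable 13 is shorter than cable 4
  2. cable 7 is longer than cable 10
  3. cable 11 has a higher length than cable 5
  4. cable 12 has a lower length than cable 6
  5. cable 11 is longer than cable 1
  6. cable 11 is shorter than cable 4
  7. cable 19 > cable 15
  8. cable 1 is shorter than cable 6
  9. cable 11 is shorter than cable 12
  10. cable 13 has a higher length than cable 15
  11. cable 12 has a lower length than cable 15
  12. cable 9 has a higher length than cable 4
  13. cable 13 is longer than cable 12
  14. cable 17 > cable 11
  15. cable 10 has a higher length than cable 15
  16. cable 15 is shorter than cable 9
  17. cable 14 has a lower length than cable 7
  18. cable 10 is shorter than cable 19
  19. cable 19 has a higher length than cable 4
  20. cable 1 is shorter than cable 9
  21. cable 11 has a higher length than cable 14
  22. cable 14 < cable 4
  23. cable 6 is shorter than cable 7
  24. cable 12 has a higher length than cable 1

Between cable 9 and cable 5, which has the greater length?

cable 5 < cable 11 < cable 12 < cable 15 < cable 13 < cable 4 < cable 9, by transitivity through cable 11, cable 12, cable 15, cable 13, cable 4.
So cable 5 < cable 9; cable 9 is the longer of the two.

cable 9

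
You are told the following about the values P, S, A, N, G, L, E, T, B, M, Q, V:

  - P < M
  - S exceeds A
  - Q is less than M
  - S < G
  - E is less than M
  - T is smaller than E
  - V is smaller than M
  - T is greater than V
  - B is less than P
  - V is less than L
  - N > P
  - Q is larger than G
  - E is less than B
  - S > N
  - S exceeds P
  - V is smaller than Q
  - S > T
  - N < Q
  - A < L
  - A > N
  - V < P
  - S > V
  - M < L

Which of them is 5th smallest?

P

Piecing the relations together gives one ordering: V < T < E < B < P < N < A < S < G < Q < M < L.
Counting 5 from the smallest end gives P.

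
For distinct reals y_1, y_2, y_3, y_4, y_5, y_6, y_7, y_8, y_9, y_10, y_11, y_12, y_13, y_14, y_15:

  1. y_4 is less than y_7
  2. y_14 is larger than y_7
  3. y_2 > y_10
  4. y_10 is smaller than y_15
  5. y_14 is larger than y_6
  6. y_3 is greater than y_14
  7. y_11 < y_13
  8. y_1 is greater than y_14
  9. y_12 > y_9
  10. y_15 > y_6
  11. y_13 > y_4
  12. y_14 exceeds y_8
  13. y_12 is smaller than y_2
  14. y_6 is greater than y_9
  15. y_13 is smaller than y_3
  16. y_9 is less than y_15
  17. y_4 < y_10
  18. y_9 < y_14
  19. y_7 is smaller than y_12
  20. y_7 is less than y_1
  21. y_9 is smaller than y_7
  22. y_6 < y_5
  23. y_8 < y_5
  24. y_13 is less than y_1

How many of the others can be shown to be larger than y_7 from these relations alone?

The elements the relations force above y_7 are y_14, y_12, y_2, y_3, y_1 — no chain reaches any other.
That is 5.

5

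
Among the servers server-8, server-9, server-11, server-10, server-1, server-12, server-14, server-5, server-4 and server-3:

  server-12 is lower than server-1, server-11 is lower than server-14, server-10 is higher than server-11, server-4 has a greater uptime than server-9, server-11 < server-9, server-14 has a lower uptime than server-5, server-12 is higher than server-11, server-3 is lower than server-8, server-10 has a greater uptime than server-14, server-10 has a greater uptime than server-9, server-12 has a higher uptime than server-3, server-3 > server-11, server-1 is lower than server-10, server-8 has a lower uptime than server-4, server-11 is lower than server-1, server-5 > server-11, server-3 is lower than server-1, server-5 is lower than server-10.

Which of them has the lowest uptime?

server-11

Chaining upward from server-11: directly above it, server-3, server-12, server-1, server-14, server-5, server-9, server-10; then server-8, server-4.
That covers every other element, and nothing is given below server-11, so server-11 is the lowest uptime.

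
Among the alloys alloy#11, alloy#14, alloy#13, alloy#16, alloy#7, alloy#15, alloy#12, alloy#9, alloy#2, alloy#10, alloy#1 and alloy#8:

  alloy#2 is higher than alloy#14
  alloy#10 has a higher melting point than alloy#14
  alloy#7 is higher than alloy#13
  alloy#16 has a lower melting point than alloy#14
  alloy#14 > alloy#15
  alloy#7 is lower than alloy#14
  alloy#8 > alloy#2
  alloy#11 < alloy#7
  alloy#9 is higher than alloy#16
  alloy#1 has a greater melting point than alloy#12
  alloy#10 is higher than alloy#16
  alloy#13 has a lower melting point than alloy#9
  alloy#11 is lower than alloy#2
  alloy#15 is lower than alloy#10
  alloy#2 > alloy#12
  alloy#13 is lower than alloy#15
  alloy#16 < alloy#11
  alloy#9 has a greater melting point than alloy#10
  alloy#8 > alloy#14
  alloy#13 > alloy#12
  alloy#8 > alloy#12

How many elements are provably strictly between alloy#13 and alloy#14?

Chaining upward from alloy#13 reaches: alloy#15, alloy#7, alloy#2, alloy#8, alloy#10, alloy#9.
Chaining downward from alloy#14 reaches: alloy#12, alloy#16, alloy#15, alloy#11, alloy#7.
Strictly between alloy#13 and alloy#14 are those in both lists: alloy#15, alloy#7 — 2 elements.

2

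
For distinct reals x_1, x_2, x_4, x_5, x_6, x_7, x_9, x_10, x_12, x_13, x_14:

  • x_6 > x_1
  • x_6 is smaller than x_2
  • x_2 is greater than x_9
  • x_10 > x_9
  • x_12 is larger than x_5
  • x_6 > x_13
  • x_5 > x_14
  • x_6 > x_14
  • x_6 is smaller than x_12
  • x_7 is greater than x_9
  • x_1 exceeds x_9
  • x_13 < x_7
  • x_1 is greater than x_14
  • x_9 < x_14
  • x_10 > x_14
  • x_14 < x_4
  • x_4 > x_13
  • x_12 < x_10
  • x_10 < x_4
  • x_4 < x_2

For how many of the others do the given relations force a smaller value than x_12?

From x_12 the given relations immediately reach x_6, x_5.
From those, x_13, x_14, x_1 — 5 in total.
From those, x_9 — 6 in total.
No other element is forced below x_12 by the given relations, so the count is 6.

6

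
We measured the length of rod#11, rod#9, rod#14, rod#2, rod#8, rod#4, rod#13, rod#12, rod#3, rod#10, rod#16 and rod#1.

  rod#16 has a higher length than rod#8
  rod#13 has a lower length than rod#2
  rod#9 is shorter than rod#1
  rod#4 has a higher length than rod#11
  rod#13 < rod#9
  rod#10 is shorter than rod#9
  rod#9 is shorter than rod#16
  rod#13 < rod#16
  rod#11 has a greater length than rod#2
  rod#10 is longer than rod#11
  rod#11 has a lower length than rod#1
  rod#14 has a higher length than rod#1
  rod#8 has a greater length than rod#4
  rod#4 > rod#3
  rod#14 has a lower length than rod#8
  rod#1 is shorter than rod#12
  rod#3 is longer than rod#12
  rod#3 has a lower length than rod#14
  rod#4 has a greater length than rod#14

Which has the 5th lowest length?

rod#9

The consecutive relations fix a unique order: rod#13 < rod#2 < rod#11 < rod#10 < rod#9 < rod#1 < rod#12 < rod#3 < rod#14 < rod#4 < rod#8 < rod#16.
Counting 5 from the smallest end gives rod#9.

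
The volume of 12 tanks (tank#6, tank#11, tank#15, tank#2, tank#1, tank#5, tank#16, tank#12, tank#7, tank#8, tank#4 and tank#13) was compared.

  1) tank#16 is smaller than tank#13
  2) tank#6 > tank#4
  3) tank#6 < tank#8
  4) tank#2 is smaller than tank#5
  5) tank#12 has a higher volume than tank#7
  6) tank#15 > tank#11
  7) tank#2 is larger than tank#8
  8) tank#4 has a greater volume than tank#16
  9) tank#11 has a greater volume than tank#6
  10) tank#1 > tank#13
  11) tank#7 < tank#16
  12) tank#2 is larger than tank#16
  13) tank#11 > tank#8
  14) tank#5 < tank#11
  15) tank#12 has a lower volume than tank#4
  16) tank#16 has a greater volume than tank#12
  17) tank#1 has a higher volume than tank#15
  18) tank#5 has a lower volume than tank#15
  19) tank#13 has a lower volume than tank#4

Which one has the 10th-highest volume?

tank#16

Piecing the relations together gives one ordering: tank#7 < tank#12 < tank#16 < tank#13 < tank#4 < tank#6 < tank#8 < tank#2 < tank#5 < tank#11 < tank#15 < tank#1.
Counting 10 from the largest end gives tank#16.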